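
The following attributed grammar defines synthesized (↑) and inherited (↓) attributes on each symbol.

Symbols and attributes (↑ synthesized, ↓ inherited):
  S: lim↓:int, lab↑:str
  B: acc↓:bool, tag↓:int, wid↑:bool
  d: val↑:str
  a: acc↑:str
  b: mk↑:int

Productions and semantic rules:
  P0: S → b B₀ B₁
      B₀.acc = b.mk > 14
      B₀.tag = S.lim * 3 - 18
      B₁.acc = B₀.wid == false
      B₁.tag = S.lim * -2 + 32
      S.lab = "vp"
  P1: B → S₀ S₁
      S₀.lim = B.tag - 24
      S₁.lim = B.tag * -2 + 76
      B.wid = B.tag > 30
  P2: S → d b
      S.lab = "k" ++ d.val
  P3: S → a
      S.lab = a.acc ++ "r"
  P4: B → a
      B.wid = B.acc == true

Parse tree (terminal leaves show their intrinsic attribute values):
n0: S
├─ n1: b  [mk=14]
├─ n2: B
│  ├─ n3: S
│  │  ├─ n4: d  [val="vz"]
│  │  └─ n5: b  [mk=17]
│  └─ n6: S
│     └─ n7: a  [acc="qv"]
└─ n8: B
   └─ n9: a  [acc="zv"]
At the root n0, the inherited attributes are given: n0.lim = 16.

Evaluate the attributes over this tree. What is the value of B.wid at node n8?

true

1. n0.lim = 16  [given at root]
2. n1.mk = 14  [terminal]
3. n2.acc = false  [b.mk > 14]
4. n2.tag = 30  [S.lim * 3 - 18]
5. n3.lim = 6  [B.tag - 24]
6. n4.val = "vz"  [terminal]
7. n5.mk = 17  [terminal]
8. n3.lab = "kvz"  ["k" ++ d.val]
9. n6.lim = 16  [B.tag * -2 + 76]
10. n7.acc = "qv"  [terminal]
11. n6.lab = "qvr"  [a.acc ++ "r"]
12. n2.wid = false  [B.tag > 30]
13. n8.acc = true  [B₀.wid == false]
14. n8.tag = 0  [S.lim * -2 + 32]
15. n9.acc = "zv"  [terminal]
16. n8.wid = true  [B.acc == true]
17. n0.lab = "vp"  ["vp"]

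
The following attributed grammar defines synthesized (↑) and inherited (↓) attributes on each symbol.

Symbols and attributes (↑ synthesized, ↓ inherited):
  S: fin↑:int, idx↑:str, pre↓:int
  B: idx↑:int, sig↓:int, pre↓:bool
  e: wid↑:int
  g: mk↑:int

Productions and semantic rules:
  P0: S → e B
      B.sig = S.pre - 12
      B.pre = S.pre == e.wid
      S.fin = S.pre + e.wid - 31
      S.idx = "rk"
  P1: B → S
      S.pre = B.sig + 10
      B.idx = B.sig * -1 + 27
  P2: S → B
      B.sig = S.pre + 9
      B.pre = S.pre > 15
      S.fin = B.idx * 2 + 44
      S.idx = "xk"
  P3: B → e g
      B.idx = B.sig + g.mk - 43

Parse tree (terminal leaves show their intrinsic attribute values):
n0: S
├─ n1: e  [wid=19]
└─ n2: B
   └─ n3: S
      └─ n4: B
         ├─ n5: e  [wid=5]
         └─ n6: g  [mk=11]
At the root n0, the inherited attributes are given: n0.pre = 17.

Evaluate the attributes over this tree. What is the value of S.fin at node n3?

1. n0.pre = 17  [given at root]
2. n1.wid = 19  [terminal]
3. n2.sig = 5  [S.pre - 12]
4. n2.pre = false  [S.pre == e.wid]
5. n3.pre = 15  [B.sig + 10]
6. n4.sig = 24  [S.pre + 9]
7. n4.pre = false  [S.pre > 15]
8. n5.wid = 5  [terminal]
9. n6.mk = 11  [terminal]
10. n4.idx = -8  [B.sig + g.mk - 43]
11. n3.fin = 28  [B.idx * 2 + 44]
12. n3.idx = "xk"  ["xk"]
13. n2.idx = 22  [B.sig * -1 + 27]
14. n0.fin = 5  [S.pre + e.wid - 31]
15. n0.idx = "rk"  ["rk"]

28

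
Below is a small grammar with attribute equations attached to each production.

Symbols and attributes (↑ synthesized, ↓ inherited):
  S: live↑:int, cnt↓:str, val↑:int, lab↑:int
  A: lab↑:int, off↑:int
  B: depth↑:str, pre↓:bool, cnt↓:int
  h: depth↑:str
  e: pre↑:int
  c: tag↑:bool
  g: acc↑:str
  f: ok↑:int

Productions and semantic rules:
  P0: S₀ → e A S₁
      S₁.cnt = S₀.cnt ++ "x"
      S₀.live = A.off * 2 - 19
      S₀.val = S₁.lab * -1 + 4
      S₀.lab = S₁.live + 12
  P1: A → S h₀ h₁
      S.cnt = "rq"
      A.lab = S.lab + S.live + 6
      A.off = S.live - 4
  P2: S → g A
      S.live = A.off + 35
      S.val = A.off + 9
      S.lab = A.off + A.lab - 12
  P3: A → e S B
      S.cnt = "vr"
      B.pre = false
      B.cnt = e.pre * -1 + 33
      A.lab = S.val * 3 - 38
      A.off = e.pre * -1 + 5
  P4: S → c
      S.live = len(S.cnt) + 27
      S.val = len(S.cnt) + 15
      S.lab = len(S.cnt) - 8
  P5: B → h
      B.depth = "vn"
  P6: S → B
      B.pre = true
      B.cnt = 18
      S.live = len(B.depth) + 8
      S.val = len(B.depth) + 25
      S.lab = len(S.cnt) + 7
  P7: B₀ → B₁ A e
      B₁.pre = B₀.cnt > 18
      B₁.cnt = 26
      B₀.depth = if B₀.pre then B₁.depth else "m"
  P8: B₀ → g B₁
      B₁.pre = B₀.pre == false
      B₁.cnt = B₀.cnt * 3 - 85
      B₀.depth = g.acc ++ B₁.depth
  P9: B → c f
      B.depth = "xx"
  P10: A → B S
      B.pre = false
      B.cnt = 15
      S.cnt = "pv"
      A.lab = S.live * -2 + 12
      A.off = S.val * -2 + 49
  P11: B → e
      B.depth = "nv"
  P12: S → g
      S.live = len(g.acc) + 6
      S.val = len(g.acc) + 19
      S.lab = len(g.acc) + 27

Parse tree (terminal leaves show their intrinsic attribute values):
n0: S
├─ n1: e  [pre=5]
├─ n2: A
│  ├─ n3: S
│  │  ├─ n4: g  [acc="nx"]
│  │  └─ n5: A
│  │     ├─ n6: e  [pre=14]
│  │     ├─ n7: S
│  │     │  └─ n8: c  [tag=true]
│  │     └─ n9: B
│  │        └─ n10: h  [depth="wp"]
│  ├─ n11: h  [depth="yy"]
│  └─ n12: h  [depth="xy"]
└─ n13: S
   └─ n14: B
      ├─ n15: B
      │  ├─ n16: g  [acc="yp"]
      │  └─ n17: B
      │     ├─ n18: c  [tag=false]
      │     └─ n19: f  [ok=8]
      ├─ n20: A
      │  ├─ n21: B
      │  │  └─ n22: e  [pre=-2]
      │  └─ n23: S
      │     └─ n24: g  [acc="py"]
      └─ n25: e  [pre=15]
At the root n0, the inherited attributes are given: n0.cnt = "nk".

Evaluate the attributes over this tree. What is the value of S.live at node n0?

1. n0.cnt = "nk"  [given at root]
2. n1.pre = 5  [terminal]
3. n3.cnt = "rq"  ["rq"]
4. n4.acc = "nx"  [terminal]
5. n6.pre = 14  [terminal]
6. n7.cnt = "vr"  ["vr"]
7. n8.tag = true  [terminal]
8. n7.live = 29  [len(S.cnt) + 27]
9. n7.val = 17  [len(S.cnt) + 15]
10. n7.lab = -6  [len(S.cnt) - 8]
11. n9.pre = false  [false]
12. n9.cnt = 19  [e.pre * -1 + 33]
13. n10.depth = "wp"  [terminal]
14. n9.depth = "vn"  ["vn"]
15. n5.lab = 13  [S.val * 3 - 38]
16. n5.off = -9  [e.pre * -1 + 5]
17. n3.live = 26  [A.off + 35]
18. n3.val = 0  [A.off + 9]
19. n3.lab = -8  [A.off + A.lab - 12]
20. n11.depth = "yy"  [terminal]
21. n12.depth = "xy"  [terminal]
22. n2.lab = 24  [S.lab + S.live + 6]
23. n2.off = 22  [S.live - 4]
24. n13.cnt = "nkx"  [S₀.cnt ++ "x"]
25. n14.pre = true  [true]
26. n14.cnt = 18  [18]
27. n15.pre = false  [B₀.cnt > 18]
28. n15.cnt = 26  [26]
29. n16.acc = "yp"  [terminal]
30. n17.pre = true  [B₀.pre == false]
31. n17.cnt = -7  [B₀.cnt * 3 - 85]
32. n18.tag = false  [terminal]
33. n19.ok = 8  [terminal]
34. n17.depth = "xx"  ["xx"]
35. n15.depth = "ypxx"  [g.acc ++ B₁.depth]
36. n21.pre = false  [false]
37. n21.cnt = 15  [15]
38. n22.pre = -2  [terminal]
39. n21.depth = "nv"  ["nv"]
40. n23.cnt = "pv"  ["pv"]
41. n24.acc = "py"  [terminal]
42. n23.live = 8  [len(g.acc) + 6]
43. n23.val = 21  [len(g.acc) + 19]
44. n23.lab = 29  [len(g.acc) + 27]
45. n20.lab = -4  [S.live * -2 + 12]
46. n20.off = 7  [S.val * -2 + 49]
47. n25.pre = 15  [terminal]
48. n14.depth = "ypxx"  [if B₀.pre then B₁.depth else "m"]
49. n13.live = 12  [len(B.depth) + 8]
50. n13.val = 29  [len(B.depth) + 25]
51. n13.lab = 10  [len(S.cnt) + 7]
52. n0.live = 25  [A.off * 2 - 19]
53. n0.val = -6  [S₁.lab * -1 + 4]
54. n0.lab = 24  [S₁.live + 12]

25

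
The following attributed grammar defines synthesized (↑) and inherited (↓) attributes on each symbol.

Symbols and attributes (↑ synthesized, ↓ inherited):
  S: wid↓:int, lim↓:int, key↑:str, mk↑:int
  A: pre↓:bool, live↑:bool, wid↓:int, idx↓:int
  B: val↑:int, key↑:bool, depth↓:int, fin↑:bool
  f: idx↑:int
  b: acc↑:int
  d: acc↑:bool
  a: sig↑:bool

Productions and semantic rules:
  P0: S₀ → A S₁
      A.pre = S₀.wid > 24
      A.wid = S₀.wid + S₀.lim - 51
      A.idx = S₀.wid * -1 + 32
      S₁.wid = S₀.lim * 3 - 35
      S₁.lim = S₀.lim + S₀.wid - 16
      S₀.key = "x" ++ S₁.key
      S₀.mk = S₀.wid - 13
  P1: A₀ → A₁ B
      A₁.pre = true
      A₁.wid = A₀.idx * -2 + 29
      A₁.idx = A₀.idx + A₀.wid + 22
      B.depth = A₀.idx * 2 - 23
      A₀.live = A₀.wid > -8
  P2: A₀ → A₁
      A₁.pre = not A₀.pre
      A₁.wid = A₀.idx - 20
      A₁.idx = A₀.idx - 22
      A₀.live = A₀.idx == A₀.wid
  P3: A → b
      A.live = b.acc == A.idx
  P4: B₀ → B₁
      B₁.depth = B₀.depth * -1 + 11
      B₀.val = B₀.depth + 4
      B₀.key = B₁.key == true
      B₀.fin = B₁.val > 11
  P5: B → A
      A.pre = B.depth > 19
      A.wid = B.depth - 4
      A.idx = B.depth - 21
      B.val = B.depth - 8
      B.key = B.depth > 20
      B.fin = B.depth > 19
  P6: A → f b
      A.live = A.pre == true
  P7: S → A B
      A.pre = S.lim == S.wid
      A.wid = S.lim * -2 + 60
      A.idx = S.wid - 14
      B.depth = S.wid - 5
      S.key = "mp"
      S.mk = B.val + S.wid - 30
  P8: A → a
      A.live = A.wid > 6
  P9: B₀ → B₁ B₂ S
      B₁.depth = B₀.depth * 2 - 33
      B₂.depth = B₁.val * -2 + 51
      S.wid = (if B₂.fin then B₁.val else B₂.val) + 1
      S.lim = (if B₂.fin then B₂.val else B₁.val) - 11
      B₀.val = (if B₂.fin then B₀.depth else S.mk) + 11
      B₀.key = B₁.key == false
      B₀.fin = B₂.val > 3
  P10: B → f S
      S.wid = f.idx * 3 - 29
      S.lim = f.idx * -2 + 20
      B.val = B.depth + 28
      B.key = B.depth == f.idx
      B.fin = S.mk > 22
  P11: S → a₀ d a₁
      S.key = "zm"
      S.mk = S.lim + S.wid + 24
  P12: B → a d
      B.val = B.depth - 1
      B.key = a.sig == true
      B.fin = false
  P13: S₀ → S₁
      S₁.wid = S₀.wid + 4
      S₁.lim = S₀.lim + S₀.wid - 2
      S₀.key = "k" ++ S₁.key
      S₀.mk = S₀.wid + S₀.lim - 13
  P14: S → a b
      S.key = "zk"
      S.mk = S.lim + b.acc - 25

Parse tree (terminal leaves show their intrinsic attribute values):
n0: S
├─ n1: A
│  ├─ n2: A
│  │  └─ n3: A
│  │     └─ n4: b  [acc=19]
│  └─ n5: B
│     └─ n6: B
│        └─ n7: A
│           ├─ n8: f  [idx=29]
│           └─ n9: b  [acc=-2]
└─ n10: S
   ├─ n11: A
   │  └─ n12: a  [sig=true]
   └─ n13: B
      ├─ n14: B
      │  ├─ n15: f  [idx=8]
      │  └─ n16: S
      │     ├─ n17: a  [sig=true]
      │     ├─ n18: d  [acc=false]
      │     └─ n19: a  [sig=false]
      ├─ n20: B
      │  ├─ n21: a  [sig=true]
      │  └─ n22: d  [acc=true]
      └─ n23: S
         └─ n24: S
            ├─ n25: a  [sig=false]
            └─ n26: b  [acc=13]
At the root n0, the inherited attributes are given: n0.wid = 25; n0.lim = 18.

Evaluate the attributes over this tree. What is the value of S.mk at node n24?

1. n0.wid = 25  [given at root]
2. n0.lim = 18  [given at root]
3. n1.pre = true  [S₀.wid > 24]
4. n1.wid = -8  [S₀.wid + S₀.lim - 51]
5. n1.idx = 7  [S₀.wid * -1 + 32]
6. n2.pre = true  [true]
7. n2.wid = 15  [A₀.idx * -2 + 29]
8. n2.idx = 21  [A₀.idx + A₀.wid + 22]
9. n3.pre = false  [not A₀.pre]
10. n3.wid = 1  [A₀.idx - 20]
11. n3.idx = -1  [A₀.idx - 22]
12. n4.acc = 19  [terminal]
13. n3.live = false  [b.acc == A.idx]
14. n2.live = false  [A₀.idx == A₀.wid]
15. n5.depth = -9  [A₀.idx * 2 - 23]
16. n6.depth = 20  [B₀.depth * -1 + 11]
17. n7.pre = true  [B.depth > 19]
18. n7.wid = 16  [B.depth - 4]
19. n7.idx = -1  [B.depth - 21]
20. n8.idx = 29  [terminal]
21. n9.acc = -2  [terminal]
22. n7.live = true  [A.pre == true]
23. n6.val = 12  [B.depth - 8]
24. n6.key = false  [B.depth > 20]
25. n6.fin = true  [B.depth > 19]
26. n5.val = -5  [B₀.depth + 4]
27. n5.key = false  [B₁.key == true]
28. n5.fin = true  [B₁.val > 11]
29. n1.live = false  [A₀.wid > -8]
30. n10.wid = 19  [S₀.lim * 3 - 35]
31. n10.lim = 27  [S₀.lim + S₀.wid - 16]
32. n11.pre = false  [S.lim == S.wid]
33. n11.wid = 6  [S.lim * -2 + 60]
34. n11.idx = 5  [S.wid - 14]
35. n12.sig = true  [terminal]
36. n11.live = false  [A.wid > 6]
37. n13.depth = 14  [S.wid - 5]
38. n14.depth = -5  [B₀.depth * 2 - 33]
39. n15.idx = 8  [terminal]
40. n16.wid = -5  [f.idx * 3 - 29]
41. n16.lim = 4  [f.idx * -2 + 20]
42. n17.sig = true  [terminal]
43. n18.acc = false  [terminal]
44. n19.sig = false  [terminal]
45. n16.key = "zm"  ["zm"]
46. n16.mk = 23  [S.lim + S.wid + 24]
47. n14.val = 23  [B.depth + 28]
48. n14.key = false  [B.depth == f.idx]
49. n14.fin = true  [S.mk > 22]
50. n20.depth = 5  [B₁.val * -2 + 51]
51. n21.sig = true  [terminal]
52. n22.acc = true  [terminal]
53. n20.val = 4  [B.depth - 1]
54. n20.key = true  [a.sig == true]
55. n20.fin = false  [false]
56. n23.wid = 5  [(if B₂.fin then B₁.val else B₂.val) + 1]
57. n23.lim = 12  [(if B₂.fin then B₂.val else B₁.val) - 11]
58. n24.wid = 9  [S₀.wid + 4]
59. n24.lim = 15  [S₀.lim + S₀.wid - 2]
60. n25.sig = false  [terminal]
61. n26.acc = 13  [terminal]
62. n24.key = "zk"  ["zk"]
63. n24.mk = 3  [S.lim + b.acc - 25]
64. n23.key = "kzk"  ["k" ++ S₁.key]
65. n23.mk = 4  [S₀.wid + S₀.lim - 13]
66. n13.val = 15  [(if B₂.fin then B₀.depth else S.mk) + 11]
67. n13.key = true  [B₁.key == false]
68. n13.fin = true  [B₂.val > 3]
69. n10.key = "mp"  ["mp"]
70. n10.mk = 4  [B.val + S.wid - 30]
71. n0.key = "xmp"  ["x" ++ S₁.key]
72. n0.mk = 12  [S₀.wid - 13]

3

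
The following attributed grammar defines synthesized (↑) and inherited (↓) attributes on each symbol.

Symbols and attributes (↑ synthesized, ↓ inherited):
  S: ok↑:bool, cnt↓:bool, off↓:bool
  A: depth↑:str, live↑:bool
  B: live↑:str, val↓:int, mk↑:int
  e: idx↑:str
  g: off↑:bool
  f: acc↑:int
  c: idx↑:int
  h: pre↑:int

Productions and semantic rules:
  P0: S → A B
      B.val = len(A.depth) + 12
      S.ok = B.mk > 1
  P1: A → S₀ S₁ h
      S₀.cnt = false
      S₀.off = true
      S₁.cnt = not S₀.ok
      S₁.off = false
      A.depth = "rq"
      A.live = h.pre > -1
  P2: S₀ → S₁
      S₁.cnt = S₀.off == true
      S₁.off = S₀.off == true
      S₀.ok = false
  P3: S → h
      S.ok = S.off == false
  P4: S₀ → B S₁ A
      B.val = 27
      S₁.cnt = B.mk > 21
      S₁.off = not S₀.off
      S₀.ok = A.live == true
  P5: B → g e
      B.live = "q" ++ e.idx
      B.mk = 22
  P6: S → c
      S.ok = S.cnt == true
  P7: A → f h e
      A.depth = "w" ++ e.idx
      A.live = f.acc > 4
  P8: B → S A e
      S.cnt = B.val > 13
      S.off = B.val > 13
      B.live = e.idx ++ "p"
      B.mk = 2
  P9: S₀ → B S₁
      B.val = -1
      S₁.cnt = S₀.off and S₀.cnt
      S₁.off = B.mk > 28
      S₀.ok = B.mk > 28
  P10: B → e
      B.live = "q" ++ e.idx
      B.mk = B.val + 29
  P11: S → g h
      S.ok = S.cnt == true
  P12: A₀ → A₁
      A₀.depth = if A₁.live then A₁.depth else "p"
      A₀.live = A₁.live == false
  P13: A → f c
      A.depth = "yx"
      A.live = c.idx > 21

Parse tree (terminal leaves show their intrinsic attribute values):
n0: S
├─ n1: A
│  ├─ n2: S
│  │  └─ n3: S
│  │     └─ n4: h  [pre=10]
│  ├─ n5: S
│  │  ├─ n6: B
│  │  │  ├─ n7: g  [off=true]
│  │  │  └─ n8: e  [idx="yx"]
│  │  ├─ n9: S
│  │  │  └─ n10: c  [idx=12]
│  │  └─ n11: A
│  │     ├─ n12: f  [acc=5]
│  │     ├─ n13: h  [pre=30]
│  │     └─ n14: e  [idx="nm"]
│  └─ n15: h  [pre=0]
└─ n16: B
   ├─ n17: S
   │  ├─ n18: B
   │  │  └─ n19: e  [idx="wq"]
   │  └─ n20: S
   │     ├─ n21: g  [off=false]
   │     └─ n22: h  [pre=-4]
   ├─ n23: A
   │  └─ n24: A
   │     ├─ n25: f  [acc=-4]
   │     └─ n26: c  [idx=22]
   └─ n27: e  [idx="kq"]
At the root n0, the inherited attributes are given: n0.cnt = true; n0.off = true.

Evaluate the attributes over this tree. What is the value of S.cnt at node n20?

1. n0.cnt = true  [given at root]
2. n0.off = true  [given at root]
3. n2.cnt = false  [false]
4. n2.off = true  [true]
5. n3.cnt = true  [S₀.off == true]
6. n3.off = true  [S₀.off == true]
7. n4.pre = 10  [terminal]
8. n3.ok = false  [S.off == false]
9. n2.ok = false  [false]
10. n5.cnt = true  [not S₀.ok]
11. n5.off = false  [false]
12. n6.val = 27  [27]
13. n7.off = true  [terminal]
14. n8.idx = "yx"  [terminal]
15. n6.live = "qyx"  ["q" ++ e.idx]
16. n6.mk = 22  [22]
17. n9.cnt = true  [B.mk > 21]
18. n9.off = true  [not S₀.off]
19. n10.idx = 12  [terminal]
20. n9.ok = true  [S.cnt == true]
21. n12.acc = 5  [terminal]
22. n13.pre = 30  [terminal]
23. n14.idx = "nm"  [terminal]
24. n11.depth = "wnm"  ["w" ++ e.idx]
25. n11.live = true  [f.acc > 4]
26. n5.ok = true  [A.live == true]
27. n15.pre = 0  [terminal]
28. n1.depth = "rq"  ["rq"]
29. n1.live = true  [h.pre > -1]
30. n16.val = 14  [len(A.depth) + 12]
31. n17.cnt = true  [B.val > 13]
32. n17.off = true  [B.val > 13]
33. n18.val = -1  [-1]
34. n19.idx = "wq"  [terminal]
35. n18.live = "qwq"  ["q" ++ e.idx]
36. n18.mk = 28  [B.val + 29]
37. n20.cnt = true  [S₀.off and S₀.cnt]
38. n20.off = false  [B.mk > 28]
39. n21.off = false  [terminal]
40. n22.pre = -4  [terminal]
41. n20.ok = true  [S.cnt == true]
42. n17.ok = false  [B.mk > 28]
43. n25.acc = -4  [terminal]
44. n26.idx = 22  [terminal]
45. n24.depth = "yx"  ["yx"]
46. n24.live = true  [c.idx > 21]
47. n23.depth = "yx"  [if A₁.live then A₁.depth else "p"]
48. n23.live = false  [A₁.live == false]
49. n27.idx = "kq"  [terminal]
50. n16.live = "kqp"  [e.idx ++ "p"]
51. n16.mk = 2  [2]
52. n0.ok = true  [B.mk > 1]

true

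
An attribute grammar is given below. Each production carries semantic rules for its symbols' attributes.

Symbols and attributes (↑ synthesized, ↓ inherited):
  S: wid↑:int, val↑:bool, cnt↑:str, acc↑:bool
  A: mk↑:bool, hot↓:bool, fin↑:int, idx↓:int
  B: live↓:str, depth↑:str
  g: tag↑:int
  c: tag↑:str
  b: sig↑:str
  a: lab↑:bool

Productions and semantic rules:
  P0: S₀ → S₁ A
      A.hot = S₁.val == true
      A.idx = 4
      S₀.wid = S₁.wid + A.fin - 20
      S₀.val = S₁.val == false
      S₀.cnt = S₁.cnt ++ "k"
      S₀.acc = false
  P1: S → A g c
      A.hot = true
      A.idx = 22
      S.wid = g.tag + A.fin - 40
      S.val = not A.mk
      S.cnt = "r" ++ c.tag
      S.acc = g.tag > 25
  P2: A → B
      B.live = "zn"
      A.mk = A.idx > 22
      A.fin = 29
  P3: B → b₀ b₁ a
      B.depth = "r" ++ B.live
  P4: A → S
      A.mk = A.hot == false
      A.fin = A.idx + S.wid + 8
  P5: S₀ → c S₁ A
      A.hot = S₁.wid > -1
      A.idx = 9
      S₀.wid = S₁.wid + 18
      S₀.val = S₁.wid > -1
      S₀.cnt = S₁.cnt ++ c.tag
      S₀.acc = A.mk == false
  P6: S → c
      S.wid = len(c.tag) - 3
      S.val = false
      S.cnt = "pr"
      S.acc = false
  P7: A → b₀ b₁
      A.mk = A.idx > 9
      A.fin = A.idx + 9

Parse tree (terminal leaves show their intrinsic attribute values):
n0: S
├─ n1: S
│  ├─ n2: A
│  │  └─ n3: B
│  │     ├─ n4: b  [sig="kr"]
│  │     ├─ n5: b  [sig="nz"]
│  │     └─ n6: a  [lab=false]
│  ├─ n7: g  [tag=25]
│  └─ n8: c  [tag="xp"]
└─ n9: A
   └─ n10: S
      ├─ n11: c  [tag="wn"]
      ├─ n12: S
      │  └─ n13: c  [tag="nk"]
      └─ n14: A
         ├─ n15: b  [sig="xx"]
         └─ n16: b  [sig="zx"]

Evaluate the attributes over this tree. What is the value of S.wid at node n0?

23

1. n2.hot = true  [true]
2. n2.idx = 22  [22]
3. n3.live = "zn"  ["zn"]
4. n4.sig = "kr"  [terminal]
5. n5.sig = "nz"  [terminal]
6. n6.lab = false  [terminal]
7. n3.depth = "rzn"  ["r" ++ B.live]
8. n2.mk = false  [A.idx > 22]
9. n2.fin = 29  [29]
10. n7.tag = 25  [terminal]
11. n8.tag = "xp"  [terminal]
12. n1.wid = 14  [g.tag + A.fin - 40]
13. n1.val = true  [not A.mk]
14. n1.cnt = "rxp"  ["r" ++ c.tag]
15. n1.acc = false  [g.tag > 25]
16. n9.hot = true  [S₁.val == true]
17. n9.idx = 4  [4]
18. n11.tag = "wn"  [terminal]
19. n13.tag = "nk"  [terminal]
20. n12.wid = -1  [len(c.tag) - 3]
21. n12.val = false  [false]
22. n12.cnt = "pr"  ["pr"]
23. n12.acc = false  [false]
24. n14.hot = false  [S₁.wid > -1]
25. n14.idx = 9  [9]
26. n15.sig = "xx"  [terminal]
27. n16.sig = "zx"  [terminal]
28. n14.mk = false  [A.idx > 9]
29. n14.fin = 18  [A.idx + 9]
30. n10.wid = 17  [S₁.wid + 18]
31. n10.val = false  [S₁.wid > -1]
32. n10.cnt = "prwn"  [S₁.cnt ++ c.tag]
33. n10.acc = true  [A.mk == false]
34. n9.mk = false  [A.hot == false]
35. n9.fin = 29  [A.idx + S.wid + 8]
36. n0.wid = 23  [S₁.wid + A.fin - 20]
37. n0.val = false  [S₁.val == false]
38. n0.cnt = "rxpk"  [S₁.cnt ++ "k"]
39. n0.acc = false  [false]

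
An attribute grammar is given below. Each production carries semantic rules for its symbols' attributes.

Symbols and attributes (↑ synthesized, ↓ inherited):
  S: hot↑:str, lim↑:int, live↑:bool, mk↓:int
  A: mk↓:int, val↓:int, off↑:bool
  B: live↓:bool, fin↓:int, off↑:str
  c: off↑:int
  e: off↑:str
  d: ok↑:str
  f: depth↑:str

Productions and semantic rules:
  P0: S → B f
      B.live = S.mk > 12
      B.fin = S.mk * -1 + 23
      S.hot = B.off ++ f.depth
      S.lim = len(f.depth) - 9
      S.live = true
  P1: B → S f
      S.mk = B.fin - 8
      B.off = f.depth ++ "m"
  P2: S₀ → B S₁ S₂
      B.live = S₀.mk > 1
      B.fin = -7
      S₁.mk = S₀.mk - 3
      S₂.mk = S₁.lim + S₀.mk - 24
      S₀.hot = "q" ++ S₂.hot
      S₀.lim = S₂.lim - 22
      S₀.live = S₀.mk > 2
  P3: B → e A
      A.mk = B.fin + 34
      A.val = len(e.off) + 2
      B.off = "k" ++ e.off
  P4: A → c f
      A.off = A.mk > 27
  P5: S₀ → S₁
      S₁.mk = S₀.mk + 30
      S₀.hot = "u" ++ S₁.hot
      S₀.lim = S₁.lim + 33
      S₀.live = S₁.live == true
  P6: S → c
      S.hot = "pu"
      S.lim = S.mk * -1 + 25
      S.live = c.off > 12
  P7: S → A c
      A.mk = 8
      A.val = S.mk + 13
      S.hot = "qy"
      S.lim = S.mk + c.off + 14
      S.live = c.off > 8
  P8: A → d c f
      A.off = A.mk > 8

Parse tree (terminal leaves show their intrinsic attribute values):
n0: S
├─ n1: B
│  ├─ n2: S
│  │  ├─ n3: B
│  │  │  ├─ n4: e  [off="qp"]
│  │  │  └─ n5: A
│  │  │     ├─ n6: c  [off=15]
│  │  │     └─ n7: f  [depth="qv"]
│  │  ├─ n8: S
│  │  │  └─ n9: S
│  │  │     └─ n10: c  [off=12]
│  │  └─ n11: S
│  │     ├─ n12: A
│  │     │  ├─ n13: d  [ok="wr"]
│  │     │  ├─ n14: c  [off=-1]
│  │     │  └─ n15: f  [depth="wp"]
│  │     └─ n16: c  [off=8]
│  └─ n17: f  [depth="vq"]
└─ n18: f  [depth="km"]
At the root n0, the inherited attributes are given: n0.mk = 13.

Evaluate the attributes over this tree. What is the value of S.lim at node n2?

1. n0.mk = 13  [given at root]
2. n1.live = true  [S.mk > 12]
3. n1.fin = 10  [S.mk * -1 + 23]
4. n2.mk = 2  [B.fin - 8]
5. n3.live = true  [S₀.mk > 1]
6. n3.fin = -7  [-7]
7. n4.off = "qp"  [terminal]
8. n5.mk = 27  [B.fin + 34]
9. n5.val = 4  [len(e.off) + 2]
10. n6.off = 15  [terminal]
11. n7.depth = "qv"  [terminal]
12. n5.off = false  [A.mk > 27]
13. n3.off = "kqp"  ["k" ++ e.off]
14. n8.mk = -1  [S₀.mk - 3]
15. n9.mk = 29  [S₀.mk + 30]
16. n10.off = 12  [terminal]
17. n9.hot = "pu"  ["pu"]
18. n9.lim = -4  [S.mk * -1 + 25]
19. n9.live = false  [c.off > 12]
20. n8.hot = "upu"  ["u" ++ S₁.hot]
21. n8.lim = 29  [S₁.lim + 33]
22. n8.live = false  [S₁.live == true]
23. n11.mk = 7  [S₁.lim + S₀.mk - 24]
24. n12.mk = 8  [8]
25. n12.val = 20  [S.mk + 13]
26. n13.ok = "wr"  [terminal]
27. n14.off = -1  [terminal]
28. n15.depth = "wp"  [terminal]
29. n12.off = false  [A.mk > 8]
30. n16.off = 8  [terminal]
31. n11.hot = "qy"  ["qy"]
32. n11.lim = 29  [S.mk + c.off + 14]
33. n11.live = false  [c.off > 8]
34. n2.hot = "qqy"  ["q" ++ S₂.hot]
35. n2.lim = 7  [S₂.lim - 22]
36. n2.live = false  [S₀.mk > 2]
37. n17.depth = "vq"  [terminal]
38. n1.off = "vqm"  [f.depth ++ "m"]
39. n18.depth = "km"  [terminal]
40. n0.hot = "vqmkm"  [B.off ++ f.depth]
41. n0.lim = -7  [len(f.depth) - 9]
42. n0.live = true  [true]

7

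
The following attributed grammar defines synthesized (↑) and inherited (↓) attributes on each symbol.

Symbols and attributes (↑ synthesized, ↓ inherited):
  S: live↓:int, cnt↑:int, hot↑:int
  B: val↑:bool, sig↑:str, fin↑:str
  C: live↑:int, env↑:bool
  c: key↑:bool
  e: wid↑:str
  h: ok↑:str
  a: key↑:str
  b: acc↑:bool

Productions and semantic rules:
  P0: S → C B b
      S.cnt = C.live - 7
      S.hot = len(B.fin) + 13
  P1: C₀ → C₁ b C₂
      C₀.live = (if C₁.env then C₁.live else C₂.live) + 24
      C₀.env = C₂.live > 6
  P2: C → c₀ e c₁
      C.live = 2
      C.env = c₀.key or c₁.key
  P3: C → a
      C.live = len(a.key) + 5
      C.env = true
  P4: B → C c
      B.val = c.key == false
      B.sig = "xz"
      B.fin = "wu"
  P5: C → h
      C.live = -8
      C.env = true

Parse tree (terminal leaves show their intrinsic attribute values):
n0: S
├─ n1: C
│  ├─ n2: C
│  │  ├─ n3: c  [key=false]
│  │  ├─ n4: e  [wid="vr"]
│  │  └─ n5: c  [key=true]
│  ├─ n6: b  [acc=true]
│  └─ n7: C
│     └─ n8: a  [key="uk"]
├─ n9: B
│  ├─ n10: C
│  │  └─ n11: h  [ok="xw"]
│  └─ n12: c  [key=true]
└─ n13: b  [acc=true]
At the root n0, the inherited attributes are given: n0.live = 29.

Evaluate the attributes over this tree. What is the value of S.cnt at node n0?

19

1. n0.live = 29  [given at root]
2. n3.key = false  [terminal]
3. n4.wid = "vr"  [terminal]
4. n5.key = true  [terminal]
5. n2.live = 2  [2]
6. n2.env = true  [c₀.key or c₁.key]
7. n6.acc = true  [terminal]
8. n8.key = "uk"  [terminal]
9. n7.live = 7  [len(a.key) + 5]
10. n7.env = true  [true]
11. n1.live = 26  [(if C₁.env then C₁.live else C₂.live) + 24]
12. n1.env = true  [C₂.live > 6]
13. n11.ok = "xw"  [terminal]
14. n10.live = -8  [-8]
15. n10.env = true  [true]
16. n12.key = true  [terminal]
17. n9.val = false  [c.key == false]
18. n9.sig = "xz"  ["xz"]
19. n9.fin = "wu"  ["wu"]
20. n13.acc = true  [terminal]
21. n0.cnt = 19  [C.live - 7]
22. n0.hot = 15  [len(B.fin) + 13]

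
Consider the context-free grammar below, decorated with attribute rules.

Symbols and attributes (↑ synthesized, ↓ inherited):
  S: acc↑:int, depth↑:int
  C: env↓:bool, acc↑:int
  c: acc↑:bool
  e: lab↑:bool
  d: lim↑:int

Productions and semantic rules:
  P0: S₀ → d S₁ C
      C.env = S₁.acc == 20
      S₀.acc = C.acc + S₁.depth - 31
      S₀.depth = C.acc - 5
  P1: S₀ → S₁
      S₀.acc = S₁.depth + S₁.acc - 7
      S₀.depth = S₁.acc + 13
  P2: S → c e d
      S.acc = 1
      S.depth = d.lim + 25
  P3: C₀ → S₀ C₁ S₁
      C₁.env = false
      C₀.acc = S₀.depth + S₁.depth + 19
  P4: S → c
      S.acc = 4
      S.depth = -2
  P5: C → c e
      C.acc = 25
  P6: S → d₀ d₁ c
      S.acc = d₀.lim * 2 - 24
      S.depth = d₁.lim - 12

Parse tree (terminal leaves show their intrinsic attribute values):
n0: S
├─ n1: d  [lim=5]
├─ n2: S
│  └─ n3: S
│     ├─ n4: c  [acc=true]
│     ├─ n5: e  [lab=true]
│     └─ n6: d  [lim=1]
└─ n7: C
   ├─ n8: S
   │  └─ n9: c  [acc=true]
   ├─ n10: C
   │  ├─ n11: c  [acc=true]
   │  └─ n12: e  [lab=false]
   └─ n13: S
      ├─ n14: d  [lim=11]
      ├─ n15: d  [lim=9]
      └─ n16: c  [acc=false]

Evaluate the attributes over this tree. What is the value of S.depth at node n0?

1. n1.lim = 5  [terminal]
2. n4.acc = true  [terminal]
3. n5.lab = true  [terminal]
4. n6.lim = 1  [terminal]
5. n3.acc = 1  [1]
6. n3.depth = 26  [d.lim + 25]
7. n2.acc = 20  [S₁.depth + S₁.acc - 7]
8. n2.depth = 14  [S₁.acc + 13]
9. n7.env = true  [S₁.acc == 20]
10. n9.acc = true  [terminal]
11. n8.acc = 4  [4]
12. n8.depth = -2  [-2]
13. n10.env = false  [false]
14. n11.acc = true  [terminal]
15. n12.lab = false  [terminal]
16. n10.acc = 25  [25]
17. n14.lim = 11  [terminal]
18. n15.lim = 9  [terminal]
19. n16.acc = false  [terminal]
20. n13.acc = -2  [d₀.lim * 2 - 24]
21. n13.depth = -3  [d₁.lim - 12]
22. n7.acc = 14  [S₀.depth + S₁.depth + 19]
23. n0.acc = -3  [C.acc + S₁.depth - 31]
24. n0.depth = 9  [C.acc - 5]

9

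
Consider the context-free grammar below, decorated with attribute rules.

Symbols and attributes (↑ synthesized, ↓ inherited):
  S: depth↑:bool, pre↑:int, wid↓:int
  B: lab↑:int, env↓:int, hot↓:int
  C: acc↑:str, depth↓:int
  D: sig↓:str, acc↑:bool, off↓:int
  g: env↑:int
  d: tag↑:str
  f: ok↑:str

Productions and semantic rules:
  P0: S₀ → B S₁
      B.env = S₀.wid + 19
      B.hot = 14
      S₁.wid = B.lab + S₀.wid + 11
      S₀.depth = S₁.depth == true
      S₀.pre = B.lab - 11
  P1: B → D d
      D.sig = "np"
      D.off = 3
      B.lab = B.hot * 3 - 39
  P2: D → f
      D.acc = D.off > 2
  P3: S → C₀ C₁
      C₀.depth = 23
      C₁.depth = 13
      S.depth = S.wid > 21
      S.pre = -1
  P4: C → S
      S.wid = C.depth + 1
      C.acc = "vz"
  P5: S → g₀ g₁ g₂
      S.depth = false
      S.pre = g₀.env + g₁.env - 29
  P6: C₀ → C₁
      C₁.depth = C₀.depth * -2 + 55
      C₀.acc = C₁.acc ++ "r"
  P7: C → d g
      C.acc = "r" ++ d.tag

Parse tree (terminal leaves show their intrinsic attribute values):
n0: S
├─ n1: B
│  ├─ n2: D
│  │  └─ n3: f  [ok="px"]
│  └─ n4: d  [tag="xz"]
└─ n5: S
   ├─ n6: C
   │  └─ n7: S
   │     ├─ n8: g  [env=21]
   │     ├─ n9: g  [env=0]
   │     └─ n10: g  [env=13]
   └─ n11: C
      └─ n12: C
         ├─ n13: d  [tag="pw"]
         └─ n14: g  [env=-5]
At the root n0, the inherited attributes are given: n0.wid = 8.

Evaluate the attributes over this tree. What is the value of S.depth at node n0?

true

1. n0.wid = 8  [given at root]
2. n1.env = 27  [S₀.wid + 19]
3. n1.hot = 14  [14]
4. n2.sig = "np"  ["np"]
5. n2.off = 3  [3]
6. n3.ok = "px"  [terminal]
7. n2.acc = true  [D.off > 2]
8. n4.tag = "xz"  [terminal]
9. n1.lab = 3  [B.hot * 3 - 39]
10. n5.wid = 22  [B.lab + S₀.wid + 11]
11. n6.depth = 23  [23]
12. n7.wid = 24  [C.depth + 1]
13. n8.env = 21  [terminal]
14. n9.env = 0  [terminal]
15. n10.env = 13  [terminal]
16. n7.depth = false  [false]
17. n7.pre = -8  [g₀.env + g₁.env - 29]
18. n6.acc = "vz"  ["vz"]
19. n11.depth = 13  [13]
20. n12.depth = 29  [C₀.depth * -2 + 55]
21. n13.tag = "pw"  [terminal]
22. n14.env = -5  [terminal]
23. n12.acc = "rpw"  ["r" ++ d.tag]
24. n11.acc = "rpwr"  [C₁.acc ++ "r"]
25. n5.depth = true  [S.wid > 21]
26. n5.pre = -1  [-1]
27. n0.depth = true  [S₁.depth == true]
28. n0.pre = -8  [B.lab - 11]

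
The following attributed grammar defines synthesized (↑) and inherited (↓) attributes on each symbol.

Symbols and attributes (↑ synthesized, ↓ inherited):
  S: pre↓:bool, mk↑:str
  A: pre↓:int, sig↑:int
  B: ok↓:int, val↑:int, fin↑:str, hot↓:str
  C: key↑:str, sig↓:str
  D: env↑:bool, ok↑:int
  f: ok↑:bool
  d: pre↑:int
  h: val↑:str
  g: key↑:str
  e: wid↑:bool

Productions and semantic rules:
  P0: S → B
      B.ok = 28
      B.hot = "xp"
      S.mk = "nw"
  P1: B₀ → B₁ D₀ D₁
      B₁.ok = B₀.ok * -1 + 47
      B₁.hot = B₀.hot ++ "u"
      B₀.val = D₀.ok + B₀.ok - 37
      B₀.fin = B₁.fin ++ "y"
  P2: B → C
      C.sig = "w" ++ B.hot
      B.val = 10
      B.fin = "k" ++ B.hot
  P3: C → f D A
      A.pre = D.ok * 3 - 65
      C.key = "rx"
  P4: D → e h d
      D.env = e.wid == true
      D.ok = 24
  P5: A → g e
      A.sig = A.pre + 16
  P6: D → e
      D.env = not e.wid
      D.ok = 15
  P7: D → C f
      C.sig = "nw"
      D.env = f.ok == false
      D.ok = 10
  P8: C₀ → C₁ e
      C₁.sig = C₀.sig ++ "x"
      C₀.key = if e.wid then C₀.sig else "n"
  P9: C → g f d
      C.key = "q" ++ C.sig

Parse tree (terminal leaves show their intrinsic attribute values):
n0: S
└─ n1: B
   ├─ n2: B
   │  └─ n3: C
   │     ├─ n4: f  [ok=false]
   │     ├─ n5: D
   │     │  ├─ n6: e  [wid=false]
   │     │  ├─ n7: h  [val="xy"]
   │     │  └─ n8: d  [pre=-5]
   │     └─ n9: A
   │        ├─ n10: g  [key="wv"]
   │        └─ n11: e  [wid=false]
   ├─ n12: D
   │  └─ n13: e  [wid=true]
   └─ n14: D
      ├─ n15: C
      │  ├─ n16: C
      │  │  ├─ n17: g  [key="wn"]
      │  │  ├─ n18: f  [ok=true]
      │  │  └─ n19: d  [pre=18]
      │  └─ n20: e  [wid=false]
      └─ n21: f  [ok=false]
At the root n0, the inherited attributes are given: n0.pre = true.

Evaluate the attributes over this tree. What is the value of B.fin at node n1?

1. n0.pre = true  [given at root]
2. n1.ok = 28  [28]
3. n1.hot = "xp"  ["xp"]
4. n2.ok = 19  [B₀.ok * -1 + 47]
5. n2.hot = "xpu"  [B₀.hot ++ "u"]
6. n3.sig = "wxpu"  ["w" ++ B.hot]
7. n4.ok = false  [terminal]
8. n6.wid = false  [terminal]
9. n7.val = "xy"  [terminal]
10. n8.pre = -5  [terminal]
11. n5.env = false  [e.wid == true]
12. n5.ok = 24  [24]
13. n9.pre = 7  [D.ok * 3 - 65]
14. n10.key = "wv"  [terminal]
15. n11.wid = false  [terminal]
16. n9.sig = 23  [A.pre + 16]
17. n3.key = "rx"  ["rx"]
18. n2.val = 10  [10]
19. n2.fin = "kxpu"  ["k" ++ B.hot]
20. n13.wid = true  [terminal]
21. n12.env = false  [not e.wid]
22. n12.ok = 15  [15]
23. n15.sig = "nw"  ["nw"]
24. n16.sig = "nwx"  [C₀.sig ++ "x"]
25. n17.key = "wn"  [terminal]
26. n18.ok = true  [terminal]
27. n19.pre = 18  [terminal]
28. n16.key = "qnwx"  ["q" ++ C.sig]
29. n20.wid = false  [terminal]
30. n15.key = "n"  [if e.wid then C₀.sig else "n"]
31. n21.ok = false  [terminal]
32. n14.env = true  [f.ok == false]
33. n14.ok = 10  [10]
34. n1.val = 6  [D₀.ok + B₀.ok - 37]
35. n1.fin = "kxpuy"  [B₁.fin ++ "y"]
36. n0.mk = "nw"  ["nw"]

"kxpuy"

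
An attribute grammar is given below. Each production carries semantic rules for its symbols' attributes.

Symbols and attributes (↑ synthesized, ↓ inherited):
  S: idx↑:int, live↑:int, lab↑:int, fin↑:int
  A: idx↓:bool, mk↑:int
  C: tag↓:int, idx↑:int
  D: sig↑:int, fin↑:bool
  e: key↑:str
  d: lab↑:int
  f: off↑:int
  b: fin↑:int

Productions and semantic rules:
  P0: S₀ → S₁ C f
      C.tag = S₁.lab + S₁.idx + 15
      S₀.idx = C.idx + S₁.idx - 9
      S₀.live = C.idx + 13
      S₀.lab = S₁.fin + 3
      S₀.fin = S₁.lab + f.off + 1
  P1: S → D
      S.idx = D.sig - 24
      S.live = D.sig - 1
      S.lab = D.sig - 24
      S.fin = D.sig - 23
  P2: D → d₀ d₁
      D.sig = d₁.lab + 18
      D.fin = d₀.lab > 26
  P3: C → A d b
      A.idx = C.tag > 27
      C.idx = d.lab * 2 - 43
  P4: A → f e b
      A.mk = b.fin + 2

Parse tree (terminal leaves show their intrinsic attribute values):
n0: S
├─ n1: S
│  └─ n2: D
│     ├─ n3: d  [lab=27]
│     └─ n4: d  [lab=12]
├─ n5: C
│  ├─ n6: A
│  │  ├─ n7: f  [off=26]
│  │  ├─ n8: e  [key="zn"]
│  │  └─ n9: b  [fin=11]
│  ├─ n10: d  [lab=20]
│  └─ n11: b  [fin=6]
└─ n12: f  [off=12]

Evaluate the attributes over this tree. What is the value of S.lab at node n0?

1. n3.lab = 27  [terminal]
2. n4.lab = 12  [terminal]
3. n2.sig = 30  [d₁.lab + 18]
4. n2.fin = true  [d₀.lab > 26]
5. n1.idx = 6  [D.sig - 24]
6. n1.live = 29  [D.sig - 1]
7. n1.lab = 6  [D.sig - 24]
8. n1.fin = 7  [D.sig - 23]
9. n5.tag = 27  [S₁.lab + S₁.idx + 15]
10. n6.idx = false  [C.tag > 27]
11. n7.off = 26  [terminal]
12. n8.key = "zn"  [terminal]
13. n9.fin = 11  [terminal]
14. n6.mk = 13  [b.fin + 2]
15. n10.lab = 20  [terminal]
16. n11.fin = 6  [terminal]
17. n5.idx = -3  [d.lab * 2 - 43]
18. n12.off = 12  [terminal]
19. n0.idx = -6  [C.idx + S₁.idx - 9]
20. n0.live = 10  [C.idx + 13]
21. n0.lab = 10  [S₁.fin + 3]
22. n0.fin = 19  [S₁.lab + f.off + 1]

10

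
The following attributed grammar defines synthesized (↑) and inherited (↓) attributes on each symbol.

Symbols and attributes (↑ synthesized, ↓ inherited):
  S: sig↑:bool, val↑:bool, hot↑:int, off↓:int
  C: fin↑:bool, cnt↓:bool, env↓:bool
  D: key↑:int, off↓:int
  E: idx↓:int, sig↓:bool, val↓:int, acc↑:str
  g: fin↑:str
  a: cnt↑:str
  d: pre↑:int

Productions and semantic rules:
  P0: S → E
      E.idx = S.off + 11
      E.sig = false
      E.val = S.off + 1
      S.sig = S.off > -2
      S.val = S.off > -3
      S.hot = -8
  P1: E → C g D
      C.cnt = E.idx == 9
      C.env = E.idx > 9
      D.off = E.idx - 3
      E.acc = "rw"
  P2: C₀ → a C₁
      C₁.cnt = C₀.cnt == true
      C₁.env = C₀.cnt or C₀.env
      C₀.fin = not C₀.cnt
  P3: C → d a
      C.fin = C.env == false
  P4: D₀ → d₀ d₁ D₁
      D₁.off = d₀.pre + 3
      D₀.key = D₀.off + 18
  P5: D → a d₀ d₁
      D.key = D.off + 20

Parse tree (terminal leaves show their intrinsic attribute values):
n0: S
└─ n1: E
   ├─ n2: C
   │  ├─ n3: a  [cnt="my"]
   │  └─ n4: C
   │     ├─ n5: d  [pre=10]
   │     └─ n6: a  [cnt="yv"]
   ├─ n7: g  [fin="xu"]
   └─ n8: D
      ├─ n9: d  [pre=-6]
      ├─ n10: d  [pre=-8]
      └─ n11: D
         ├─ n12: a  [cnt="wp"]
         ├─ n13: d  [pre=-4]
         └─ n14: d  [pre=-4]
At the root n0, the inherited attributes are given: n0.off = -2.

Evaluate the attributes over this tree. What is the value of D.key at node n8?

1. n0.off = -2  [given at root]
2. n1.idx = 9  [S.off + 11]
3. n1.sig = false  [false]
4. n1.val = -1  [S.off + 1]
5. n2.cnt = true  [E.idx == 9]
6. n2.env = false  [E.idx > 9]
7. n3.cnt = "my"  [terminal]
8. n4.cnt = true  [C₀.cnt == true]
9. n4.env = true  [C₀.cnt or C₀.env]
10. n5.pre = 10  [terminal]
11. n6.cnt = "yv"  [terminal]
12. n4.fin = false  [C.env == false]
13. n2.fin = false  [not C₀.cnt]
14. n7.fin = "xu"  [terminal]
15. n8.off = 6  [E.idx - 3]
16. n9.pre = -6  [terminal]
17. n10.pre = -8  [terminal]
18. n11.off = -3  [d₀.pre + 3]
19. n12.cnt = "wp"  [terminal]
20. n13.pre = -4  [terminal]
21. n14.pre = -4  [terminal]
22. n11.key = 17  [D.off + 20]
23. n8.key = 24  [D₀.off + 18]
24. n1.acc = "rw"  ["rw"]
25. n0.sig = false  [S.off > -2]
26. n0.val = true  [S.off > -3]
27. n0.hot = -8  [-8]

24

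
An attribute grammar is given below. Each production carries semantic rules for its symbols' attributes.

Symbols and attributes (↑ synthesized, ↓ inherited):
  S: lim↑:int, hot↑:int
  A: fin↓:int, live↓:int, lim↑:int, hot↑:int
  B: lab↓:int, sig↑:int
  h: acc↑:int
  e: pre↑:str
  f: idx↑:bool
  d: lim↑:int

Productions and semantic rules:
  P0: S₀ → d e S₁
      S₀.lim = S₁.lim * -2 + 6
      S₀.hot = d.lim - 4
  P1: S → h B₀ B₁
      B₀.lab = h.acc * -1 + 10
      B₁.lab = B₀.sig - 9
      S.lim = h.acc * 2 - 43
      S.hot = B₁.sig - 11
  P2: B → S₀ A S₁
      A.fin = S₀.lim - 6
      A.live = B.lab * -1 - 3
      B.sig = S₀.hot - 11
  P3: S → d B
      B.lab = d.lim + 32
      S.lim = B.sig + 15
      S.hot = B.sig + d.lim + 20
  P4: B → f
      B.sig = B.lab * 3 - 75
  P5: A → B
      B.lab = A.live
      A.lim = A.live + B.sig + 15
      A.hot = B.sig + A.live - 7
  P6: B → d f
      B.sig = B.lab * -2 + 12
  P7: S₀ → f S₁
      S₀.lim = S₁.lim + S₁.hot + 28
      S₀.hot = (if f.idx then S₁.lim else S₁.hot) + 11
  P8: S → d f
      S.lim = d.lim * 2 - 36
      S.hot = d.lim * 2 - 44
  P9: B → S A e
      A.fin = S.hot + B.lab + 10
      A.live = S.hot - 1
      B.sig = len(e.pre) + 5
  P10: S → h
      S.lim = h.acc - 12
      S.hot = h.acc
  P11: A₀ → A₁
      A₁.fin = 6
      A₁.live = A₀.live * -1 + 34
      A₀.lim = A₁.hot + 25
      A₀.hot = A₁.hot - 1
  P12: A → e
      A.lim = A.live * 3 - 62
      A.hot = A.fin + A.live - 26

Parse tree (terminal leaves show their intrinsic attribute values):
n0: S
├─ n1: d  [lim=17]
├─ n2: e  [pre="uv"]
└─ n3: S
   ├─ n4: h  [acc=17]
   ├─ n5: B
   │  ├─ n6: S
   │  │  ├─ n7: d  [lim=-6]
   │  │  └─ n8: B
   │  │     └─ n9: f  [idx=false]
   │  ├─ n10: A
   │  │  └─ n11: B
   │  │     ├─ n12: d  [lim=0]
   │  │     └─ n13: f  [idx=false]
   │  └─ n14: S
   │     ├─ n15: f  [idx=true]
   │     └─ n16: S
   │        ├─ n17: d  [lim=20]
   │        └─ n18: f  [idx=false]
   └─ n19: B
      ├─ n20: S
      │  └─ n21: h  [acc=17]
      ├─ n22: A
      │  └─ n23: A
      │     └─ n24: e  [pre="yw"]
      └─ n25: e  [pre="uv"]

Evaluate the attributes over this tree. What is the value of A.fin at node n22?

1. n1.lim = 17  [terminal]
2. n2.pre = "uv"  [terminal]
3. n4.acc = 17  [terminal]
4. n5.lab = -7  [h.acc * -1 + 10]
5. n7.lim = -6  [terminal]
6. n8.lab = 26  [d.lim + 32]
7. n9.idx = false  [terminal]
8. n8.sig = 3  [B.lab * 3 - 75]
9. n6.lim = 18  [B.sig + 15]
10. n6.hot = 17  [B.sig + d.lim + 20]
11. n10.fin = 12  [S₀.lim - 6]
12. n10.live = 4  [B.lab * -1 - 3]
13. n11.lab = 4  [A.live]
14. n12.lim = 0  [terminal]
15. n13.idx = false  [terminal]
16. n11.sig = 4  [B.lab * -2 + 12]
17. n10.lim = 23  [A.live + B.sig + 15]
18. n10.hot = 1  [B.sig + A.live - 7]
19. n15.idx = true  [terminal]
20. n17.lim = 20  [terminal]
21. n18.idx = false  [terminal]
22. n16.lim = 4  [d.lim * 2 - 36]
23. n16.hot = -4  [d.lim * 2 - 44]
24. n14.lim = 28  [S₁.lim + S₁.hot + 28]
25. n14.hot = 15  [(if f.idx then S₁.lim else S₁.hot) + 11]
26. n5.sig = 6  [S₀.hot - 11]
27. n19.lab = -3  [B₀.sig - 9]
28. n21.acc = 17  [terminal]
29. n20.lim = 5  [h.acc - 12]
30. n20.hot = 17  [h.acc]
31. n22.fin = 24  [S.hot + B.lab + 10]
32. n22.live = 16  [S.hot - 1]
33. n23.fin = 6  [6]
34. n23.live = 18  [A₀.live * -1 + 34]
35. n24.pre = "yw"  [terminal]
36. n23.lim = -8  [A.live * 3 - 62]
37. n23.hot = -2  [A.fin + A.live - 26]
38. n22.lim = 23  [A₁.hot + 25]
39. n22.hot = -3  [A₁.hot - 1]
40. n25.pre = "uv"  [terminal]
41. n19.sig = 7  [len(e.pre) + 5]
42. n3.lim = -9  [h.acc * 2 - 43]
43. n3.hot = -4  [B₁.sig - 11]
44. n0.lim = 24  [S₁.lim * -2 + 6]
45. n0.hot = 13  [d.lim - 4]

24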